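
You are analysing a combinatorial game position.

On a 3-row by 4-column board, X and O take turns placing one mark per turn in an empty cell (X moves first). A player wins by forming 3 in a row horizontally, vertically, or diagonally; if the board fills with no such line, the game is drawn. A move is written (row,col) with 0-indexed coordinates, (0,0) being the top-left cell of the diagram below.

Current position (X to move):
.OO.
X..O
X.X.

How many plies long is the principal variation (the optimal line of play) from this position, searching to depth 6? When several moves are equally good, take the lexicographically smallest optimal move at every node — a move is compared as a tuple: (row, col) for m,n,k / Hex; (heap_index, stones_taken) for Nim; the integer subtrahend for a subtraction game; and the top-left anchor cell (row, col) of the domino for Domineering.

PV length from [.OO./X..O/X.X.]: 1 ply

ply 1, X at .OO./X..O/X.X. | (0,0)=+1→XOO./X..O/X.X.*; (0,3)=-1→.OOX/X..O/X.X.; (1,1)=-1→.OO./XX.O/X.X.; (1,2)=-1→.OO./X.XO/X.X.; (2,1)=+1→.OO./X..O/XXX.; (2,3)=-1→.OO./X..O/X.XX
ply 2: XOO./X..O/X.X. is terminal -1 (O); from .OO./X..O/X.X. depth 6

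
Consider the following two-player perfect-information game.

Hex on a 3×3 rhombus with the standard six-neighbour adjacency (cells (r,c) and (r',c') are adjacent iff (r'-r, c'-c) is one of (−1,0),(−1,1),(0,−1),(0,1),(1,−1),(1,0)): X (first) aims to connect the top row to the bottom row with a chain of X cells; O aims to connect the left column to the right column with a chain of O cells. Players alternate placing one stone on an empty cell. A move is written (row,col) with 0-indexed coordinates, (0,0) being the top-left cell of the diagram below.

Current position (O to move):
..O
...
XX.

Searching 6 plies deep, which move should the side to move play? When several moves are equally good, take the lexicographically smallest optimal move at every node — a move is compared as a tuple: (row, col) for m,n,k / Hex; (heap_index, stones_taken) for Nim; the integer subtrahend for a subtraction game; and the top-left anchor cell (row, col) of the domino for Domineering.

O's best at [..O/.../XX.]: (0,1)

[..O/.../XX.] O move#1: (0,0):-1/O.O/.../XX., (0,1):+1/.OO/.../XX.*, (1,0):+1/..O/O../XX., (1,1):-1/..O/.O./XX., (1,2):-1/..O/..O/XX., (2,2):-1/..O/.../XXO
[.OO/.../XX.] X move#2: (0,0):-1/XOO/.../XX.*, (1,0):-1/.OO/X../XX., (1,1):-1/.OO/.X./XX., (1,2):-1/.OO/..X/XX., (2,2):-1/.OO/.../XXX
[XOO/.../XX.] O move#3: (1,0):+1/XOO/O../XX.*, (1,1):-1/XOO/.O./XX., (1,2):-1/XOO/..O/XX., (2,2):-1/XOO/.../XXO
[XOO/O../XX.] end (terminal -1, X#4); searched ..O/.../XX. to 6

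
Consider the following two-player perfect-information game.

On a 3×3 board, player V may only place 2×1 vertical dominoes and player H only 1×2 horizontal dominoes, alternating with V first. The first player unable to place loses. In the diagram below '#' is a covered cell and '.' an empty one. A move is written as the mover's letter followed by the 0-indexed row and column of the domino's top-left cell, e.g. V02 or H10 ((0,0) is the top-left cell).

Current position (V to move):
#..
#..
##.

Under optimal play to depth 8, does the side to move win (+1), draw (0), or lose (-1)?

ply 1, V at #../#../##. | V01=+1→##./##./##.*; V02=+1→#.#/#.#/##.; V12=-1→#../#.#/###
ply 2: ##./##./##. is terminal -1 (H); from #../#../##. depth 8

value(#../#../##., V) = +1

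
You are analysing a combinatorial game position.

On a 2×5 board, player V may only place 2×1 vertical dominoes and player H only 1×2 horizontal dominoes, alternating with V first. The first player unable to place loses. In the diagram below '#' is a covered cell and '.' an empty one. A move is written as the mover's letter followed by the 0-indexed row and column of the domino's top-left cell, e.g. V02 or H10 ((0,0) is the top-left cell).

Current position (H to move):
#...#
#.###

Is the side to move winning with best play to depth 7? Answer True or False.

H winning at [#...#/#.###]: True

ply 1, H at #...#/#.### | H01=+1→###.#/#.###*; H02=-1→#.###/#.###
ply 2: ###.#/#.### is terminal -1 (V); from #...#/#.### depth 7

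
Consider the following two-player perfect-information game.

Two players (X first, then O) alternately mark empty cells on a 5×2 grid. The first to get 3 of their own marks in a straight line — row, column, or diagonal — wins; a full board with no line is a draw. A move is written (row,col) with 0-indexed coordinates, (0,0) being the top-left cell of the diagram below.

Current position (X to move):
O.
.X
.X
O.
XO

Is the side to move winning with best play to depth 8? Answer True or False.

p1 X@[O./.X/.X/O./XO]: (0,1)[OX/.X/.X/O./XO]+1* (1,0)[O./XX/.X/O./XO]+1 (2,0)[O./.X/XX/O./XO]+1 (3,1)[O./.X/.X/OX/XO]+1
p2 O@[OX/.X/.X/O./XO] terminal -1; root [O./.X/.X/O./XO] d8

X winning at [O./.X/.X/O./XO]: True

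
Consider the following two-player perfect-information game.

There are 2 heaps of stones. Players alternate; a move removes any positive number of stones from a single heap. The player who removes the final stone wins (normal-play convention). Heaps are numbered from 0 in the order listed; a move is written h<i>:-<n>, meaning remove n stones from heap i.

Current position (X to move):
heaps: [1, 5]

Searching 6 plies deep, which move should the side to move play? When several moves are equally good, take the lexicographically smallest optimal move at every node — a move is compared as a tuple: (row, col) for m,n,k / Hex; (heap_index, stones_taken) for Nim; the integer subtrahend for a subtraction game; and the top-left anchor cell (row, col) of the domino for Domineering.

X's best at [(1,5)]: h1:-4

ply 1, X at (1,5) | h0:-1=-1→(0,5); h1:-1=-1→(1,4); h1:-2=-1→(1,3); h1:-3=-1→(1,2); h1:-4=+1→(1,1)*; h1:-5=-1→(1,0)
ply 2, O at (1,1) | h0:-1=-1→(0,1)*; h1:-1=-1→(1,0)
ply 3, X at (0,1) | h1:-1=+1→(0,0)*
ply 4: (0,0) is terminal -1 (O); from (1,5) depth 6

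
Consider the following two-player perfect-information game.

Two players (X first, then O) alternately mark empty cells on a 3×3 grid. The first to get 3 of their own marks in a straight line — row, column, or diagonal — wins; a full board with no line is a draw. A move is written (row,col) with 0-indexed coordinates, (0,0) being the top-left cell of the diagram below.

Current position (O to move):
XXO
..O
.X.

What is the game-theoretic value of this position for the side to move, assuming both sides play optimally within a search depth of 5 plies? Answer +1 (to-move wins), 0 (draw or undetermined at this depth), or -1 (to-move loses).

ply 1, O at XXO/..O/.X. | (1,0)=-1→XXO/O.O/.X.; (1,1)=+1→XXO/.OO/.X.*; (2,0)=-1→XXO/..O/OX.; (2,2)=+1→XXO/..O/.XO
ply 2, X at XXO/.OO/.X. | (1,0)=-1→XXO/XOO/.X.*; (2,0)=-1→XXO/.OO/XX.; (2,2)=-1→XXO/.OO/.XX
ply 3, O at XXO/XOO/.X. | (2,0)=+1→XXO/XOO/OX.*; (2,2)=+1→XXO/XOO/.XO
ply 4: XXO/XOO/OX. is terminal -1 (X); from XXO/..O/.X. depth 5

value(XXO/..O/.X., O) = +1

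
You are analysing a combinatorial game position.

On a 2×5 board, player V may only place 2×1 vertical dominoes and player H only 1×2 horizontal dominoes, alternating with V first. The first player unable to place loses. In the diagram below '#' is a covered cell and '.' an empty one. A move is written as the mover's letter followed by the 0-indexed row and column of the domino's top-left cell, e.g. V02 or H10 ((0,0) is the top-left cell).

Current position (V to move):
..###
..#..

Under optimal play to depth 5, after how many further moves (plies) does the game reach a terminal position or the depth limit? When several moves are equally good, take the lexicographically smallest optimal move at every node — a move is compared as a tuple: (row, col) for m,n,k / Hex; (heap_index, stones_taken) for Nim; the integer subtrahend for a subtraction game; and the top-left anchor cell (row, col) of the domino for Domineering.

p1 V@[..###/..#..]: V00[#.###/#.#..]+1* V01[.####/.##..]+1
p2 H@[#.###/#.#..]: H13[#.###/#.###]-1*
p3 V@[#.###/#.###]: V01[#####/#####]+1*
p4 H@[#####/#####] terminal -1; root [..###/..#..] d5

PV length from [..###/..#..]: 3 plies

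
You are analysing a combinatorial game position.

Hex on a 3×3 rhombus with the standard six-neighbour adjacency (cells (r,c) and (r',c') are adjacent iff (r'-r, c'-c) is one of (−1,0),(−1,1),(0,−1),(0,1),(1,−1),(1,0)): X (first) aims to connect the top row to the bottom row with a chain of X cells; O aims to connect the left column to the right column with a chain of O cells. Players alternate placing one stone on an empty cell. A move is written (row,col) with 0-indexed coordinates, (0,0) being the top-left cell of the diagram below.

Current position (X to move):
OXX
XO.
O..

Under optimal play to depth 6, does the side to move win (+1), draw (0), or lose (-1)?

value(OXX/XO./O.., X) = +1

ply 1, X at OXX/XO./O.. | (1,2)=+1→OXX/XOX/O..*; (2,1)=-1→OXX/XO./OX.; (2,2)=-1→OXX/XO./O.X
ply 2, O at OXX/XOX/O.. | (2,1)=-1→OXX/XOX/OO.*; (2,2)=-1→OXX/XOX/O.O
ply 3, X at OXX/XOX/OO. | (2,2)=+1→OXX/XOX/OOX*
ply 4: OXX/XOX/OOX is terminal -1 (O); from OXX/XO./O.. depth 6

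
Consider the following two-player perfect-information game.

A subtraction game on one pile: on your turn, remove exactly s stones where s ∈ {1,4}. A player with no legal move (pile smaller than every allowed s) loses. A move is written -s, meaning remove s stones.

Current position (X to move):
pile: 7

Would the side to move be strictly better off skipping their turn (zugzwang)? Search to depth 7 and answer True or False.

p1 X@[7]: -1[6]-1* -4[3]-1
p2 O@[6]: -1[5]+1* -4[2]+1
p3 X@[5]: -1[4]-1* -4[1]-1
p4 O@[4]: -1[3]-1 -4[0]+1*
p5 X@[0] terminal -1; root [7] d7
suppose X passes — search the same position with O to move:
pass> p1 O@[7]: -1[6]-1* -4[3]-1
pass> p2 X@[6]: -1[5]+1* -4[2]+1
pass> p3 O@[5]: -1[4]-1* -4[1]-1
pass> p4 X@[4]: -1[3]-1 -4[0]+1*
pass> p5 O@[0] terminal -1; root [7] d7
for X: play -1, pass +1

zugzwang(7, X) = True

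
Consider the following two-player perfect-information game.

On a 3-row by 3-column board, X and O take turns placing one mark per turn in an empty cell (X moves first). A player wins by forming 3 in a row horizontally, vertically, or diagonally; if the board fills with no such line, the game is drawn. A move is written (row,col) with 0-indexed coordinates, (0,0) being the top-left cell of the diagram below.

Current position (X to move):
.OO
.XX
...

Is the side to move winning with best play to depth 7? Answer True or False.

p1 X@[.OO/.XX/...]: (0,0)[XOO/.XX/...]+1* (1,0)[.OO/XXX/...]+1 (2,0)[.OO/.XX/X..]-1 (2,1)[.OO/.XX/.X.]-1 (2,2)[.OO/.XX/..X]-1
p2 O@[XOO/.XX/...]: (1,0)[XOO/OXX/...]-1* (2,0)[XOO/.XX/O..]-1 (2,1)[XOO/.XX/.O.]-1 (2,2)[XOO/.XX/..O]-1
p3 X@[XOO/OXX/...]: (2,0)[XOO/OXX/X..]+0 (2,1)[XOO/OXX/.X.]+0 (2,2)[XOO/OXX/..X]+1*
p4 O@[XOO/OXX/..X] terminal -1; root [.OO/.XX/...] d7

X winning at [.OO/.XX/...]: True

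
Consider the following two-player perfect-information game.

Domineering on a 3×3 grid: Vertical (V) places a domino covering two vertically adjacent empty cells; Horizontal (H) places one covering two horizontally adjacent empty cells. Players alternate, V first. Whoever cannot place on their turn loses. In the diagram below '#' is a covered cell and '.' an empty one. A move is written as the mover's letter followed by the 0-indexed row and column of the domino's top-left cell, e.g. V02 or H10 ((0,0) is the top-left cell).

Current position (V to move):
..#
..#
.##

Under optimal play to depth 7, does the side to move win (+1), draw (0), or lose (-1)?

[..#/..#/.##] V move#1: V00:+1/#.#/#.#/.##*, V01:+1/.##/.##/.##, V10:-1/..#/#.#/###
[#.#/#.#/.##] end (terminal -1, H#2); searched ..#/..#/.## to 7

value(..#/..#/.##, V) = +1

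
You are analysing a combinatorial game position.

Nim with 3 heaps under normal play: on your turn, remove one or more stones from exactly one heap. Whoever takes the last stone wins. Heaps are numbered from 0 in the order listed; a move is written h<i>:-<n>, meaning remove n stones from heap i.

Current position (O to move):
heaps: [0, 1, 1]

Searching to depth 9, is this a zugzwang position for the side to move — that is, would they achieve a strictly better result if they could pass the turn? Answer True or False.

[(0,1,1)] O move#1: h1:-1:-1/(0,0,1)*, h2:-1:-1/(0,1,0)
[(0,0,1)] X move#2: h2:-1:+1/(0,0,0)*
[(0,0,0)] end (terminal -1, O#3); searched (0,1,1) to 9
suppose O passes — search the same position with X to move:
pass> [(0,1,1)] X move#1: h1:-1:-1/(0,0,1)*, h2:-1:-1/(0,1,0)
pass> [(0,0,1)] O move#2: h2:-1:+1/(0,0,0)*
pass> [(0,0,0)] end (terminal -1, X#3); searched (0,1,1) to 9
for O: play -1, pass +1

zugzwang((0,1,1), O) = True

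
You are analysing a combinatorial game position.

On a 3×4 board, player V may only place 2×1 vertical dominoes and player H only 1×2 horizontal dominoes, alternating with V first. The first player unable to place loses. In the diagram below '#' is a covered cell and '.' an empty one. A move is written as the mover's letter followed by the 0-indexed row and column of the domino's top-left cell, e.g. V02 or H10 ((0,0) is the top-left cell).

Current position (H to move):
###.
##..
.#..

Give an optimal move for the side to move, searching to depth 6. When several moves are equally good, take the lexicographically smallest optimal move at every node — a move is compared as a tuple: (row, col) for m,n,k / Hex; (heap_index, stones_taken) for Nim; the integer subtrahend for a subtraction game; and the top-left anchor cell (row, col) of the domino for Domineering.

ply 1, H at ###./##../.#.. | H12=+1→###./####/.#..*; H22=-1→###./##../.###
ply 2: ###./####/.#.. is terminal -1 (V); from ###./##../.#.. depth 6

H's best at [###./##../.#..]: H12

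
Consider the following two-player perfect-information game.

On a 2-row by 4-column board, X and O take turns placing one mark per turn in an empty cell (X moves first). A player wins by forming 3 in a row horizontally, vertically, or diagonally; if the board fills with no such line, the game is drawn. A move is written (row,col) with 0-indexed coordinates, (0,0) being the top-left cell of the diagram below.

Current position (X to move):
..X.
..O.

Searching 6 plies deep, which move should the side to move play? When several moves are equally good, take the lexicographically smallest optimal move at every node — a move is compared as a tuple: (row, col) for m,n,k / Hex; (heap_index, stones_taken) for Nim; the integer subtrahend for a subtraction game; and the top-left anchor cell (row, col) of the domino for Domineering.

p1 X@[..X./..O.]: (0,0)[X.X./..O.]+0 (0,1)[.XX./..O.]+1* (0,3)[..XX/..O.]+0 (1,0)[..X./X.O.]+0 (1,1)[..X./.XO.]+0 (1,3)[..X./..OX]+0
p2 O@[.XX./..O.]: (0,0)[OXX./..O.]-1* (0,3)[.XXO/..O.]-1 (1,0)[.XX./O.O.]-1 (1,1)[.XX./.OO.]-1 (1,3)[.XX./..OO]-1
p3 X@[OXX./..O.]: (0,3)[OXXX/..O.]+1* (1,0)[OXX./X.O.]+0 (1,1)[OXX./.XO.]+0 (1,3)[OXX./..OX]+0
p4 O@[OXXX/..O.] terminal -1; root [..X./..O.] d6

X's best at [..X./..O.]: (0,1)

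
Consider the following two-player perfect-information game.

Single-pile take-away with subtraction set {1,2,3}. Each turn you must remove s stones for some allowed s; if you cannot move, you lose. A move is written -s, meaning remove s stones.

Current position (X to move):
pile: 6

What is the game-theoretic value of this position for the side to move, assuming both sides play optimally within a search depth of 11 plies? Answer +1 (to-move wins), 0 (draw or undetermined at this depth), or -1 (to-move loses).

p1 X@[6]: -1[5]-1 -2[4]+1* -3[3]-1
p2 O@[4]: -1[3]-1* -2[2]-1 -3[1]-1
p3 X@[3]: -1[2]-1 -2[1]-1 -3[0]+1*
p4 O@[0] terminal -1; root [6] d11

value(6, X) = +1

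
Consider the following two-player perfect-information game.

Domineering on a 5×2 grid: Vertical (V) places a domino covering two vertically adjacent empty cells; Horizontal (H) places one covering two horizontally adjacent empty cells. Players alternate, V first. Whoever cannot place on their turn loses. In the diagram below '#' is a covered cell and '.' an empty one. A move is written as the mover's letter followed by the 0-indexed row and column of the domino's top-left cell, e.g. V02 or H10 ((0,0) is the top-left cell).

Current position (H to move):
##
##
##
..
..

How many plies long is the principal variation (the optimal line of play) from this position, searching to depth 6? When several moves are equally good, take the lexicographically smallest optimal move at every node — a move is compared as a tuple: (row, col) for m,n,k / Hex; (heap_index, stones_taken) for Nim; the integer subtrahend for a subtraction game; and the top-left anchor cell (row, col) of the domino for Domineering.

ply 1, H at ##/##/##/../.. | H30=+1→##/##/##/##/..*; H40=+1→##/##/##/../##
ply 2: ##/##/##/##/.. is terminal -1 (V); from ##/##/##/../.. depth 6

PV length from [##/##/##/../..]: 1 ply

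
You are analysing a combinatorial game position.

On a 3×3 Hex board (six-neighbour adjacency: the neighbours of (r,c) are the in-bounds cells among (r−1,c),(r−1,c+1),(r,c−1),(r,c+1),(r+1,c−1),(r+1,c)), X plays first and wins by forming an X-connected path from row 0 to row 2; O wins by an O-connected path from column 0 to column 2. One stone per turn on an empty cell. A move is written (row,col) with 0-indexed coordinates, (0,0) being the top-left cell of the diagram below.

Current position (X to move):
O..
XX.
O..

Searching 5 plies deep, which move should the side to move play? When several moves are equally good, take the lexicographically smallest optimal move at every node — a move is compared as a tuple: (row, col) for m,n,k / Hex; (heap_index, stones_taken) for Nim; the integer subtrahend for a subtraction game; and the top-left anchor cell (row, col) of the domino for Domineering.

[O../XX./O..] X move#1: (0,1):-1/OX./XX./O.., (0,2):-1/O.X/XX./O.., (1,2):+1/O../XXX/O..*, (2,1):+1/O../XX./OX., (2,2):+1/O../XX./O.X
[O../XXX/O..] O move#2: (0,1):-1/OO./XXX/O..*, (0,2):-1/O.O/XXX/O.., (2,1):-1/O../XXX/OO., (2,2):-1/O../XXX/O.O
[OO./XXX/O..] X move#3: (0,2):+1/OOX/XXX/O..*, (2,1):-1/OO./XXX/OX., (2,2):-1/OO./XXX/O.X
[OOX/XXX/O..] O move#4: (2,1):-1/OOX/XXX/OO.*, (2,2):-1/OOX/XXX/O.O
[OOX/XXX/OO.] X move#5: (2,2):+1/OOX/XXX/OOX*
[OOX/XXX/OOX] end (terminal -1, O#6); searched O../XX./O.. to 5

X's best at [O../XX./O..]: (1,2)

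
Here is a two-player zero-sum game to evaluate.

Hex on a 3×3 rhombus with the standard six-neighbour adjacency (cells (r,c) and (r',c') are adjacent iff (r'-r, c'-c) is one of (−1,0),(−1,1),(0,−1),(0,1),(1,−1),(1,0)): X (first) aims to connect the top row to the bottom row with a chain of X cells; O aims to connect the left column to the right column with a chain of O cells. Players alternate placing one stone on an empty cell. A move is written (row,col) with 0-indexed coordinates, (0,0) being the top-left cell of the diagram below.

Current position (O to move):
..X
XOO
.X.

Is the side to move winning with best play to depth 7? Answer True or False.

[..X/XOO/.X.] O move#1: (0,0):+1/O.X/XOO/.X.*, (0,1):+1/.OX/XOO/.X., (2,0):+1/..X/XOO/OX., (2,2):-1/..X/XOO/.XO
[O.X/XOO/.X.] X move#2: (0,1):-1/OXX/XOO/.X.*, (2,0):-1/O.X/XOO/XX., (2,2):-1/O.X/XOO/.XX
[OXX/XOO/.X.] O move#3: (2,0):+1/OXX/XOO/OX.*, (2,2):-1/OXX/XOO/.XO
[OXX/XOO/OX.] end (terminal -1, X#4); searched ..X/XOO/.X. to 7

O winning at [..X/XOO/.X.]: True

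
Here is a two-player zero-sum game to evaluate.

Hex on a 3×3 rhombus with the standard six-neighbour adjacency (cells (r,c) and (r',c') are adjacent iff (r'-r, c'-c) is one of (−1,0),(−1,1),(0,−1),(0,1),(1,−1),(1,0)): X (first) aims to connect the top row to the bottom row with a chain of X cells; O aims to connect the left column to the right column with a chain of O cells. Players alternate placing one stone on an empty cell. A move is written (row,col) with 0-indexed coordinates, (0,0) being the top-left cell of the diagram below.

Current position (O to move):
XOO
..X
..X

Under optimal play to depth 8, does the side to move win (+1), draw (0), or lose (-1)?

p1 O@[XOO/..X/..X]: (1,0)[XOO/O.X/..X]+1* (1,1)[XOO/.OX/..X]+1 (2,0)[XOO/..X/O.X]+1 (2,1)[XOO/..X/.OX]-1
p2 X@[XOO/O.X/..X] terminal -1; root [XOO/..X/..X] d8

value(XOO/..X/..X, O) = +1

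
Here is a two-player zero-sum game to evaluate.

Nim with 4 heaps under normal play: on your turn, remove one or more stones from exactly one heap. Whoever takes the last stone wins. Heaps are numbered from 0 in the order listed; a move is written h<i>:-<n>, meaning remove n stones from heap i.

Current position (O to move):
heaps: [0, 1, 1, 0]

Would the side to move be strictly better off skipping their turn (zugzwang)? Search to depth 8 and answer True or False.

zugzwang((0,1,1,0), O) = True

[(0,1,1,0)] O move#1: h1:-1:-1/(0,0,1,0)*, h2:-1:-1/(0,1,0,0)
[(0,0,1,0)] X move#2: h2:-1:+1/(0,0,0,0)*
[(0,0,0,0)] end (terminal -1, O#3); searched (0,1,1,0) to 8
pass branch (X moves first from the same position):
  | [(0,1,1,0)] X move#1: h1:-1:-1/(0,0,1,0)*, h2:-1:-1/(0,1,0,0)
  | [(0,0,1,0)] O move#2: h2:-1:+1/(0,0,0,0)*
  | [(0,0,0,0)] end (terminal -1, X#3); searched (0,1,1,0) to 8
O moving scores -1; O passing scores +1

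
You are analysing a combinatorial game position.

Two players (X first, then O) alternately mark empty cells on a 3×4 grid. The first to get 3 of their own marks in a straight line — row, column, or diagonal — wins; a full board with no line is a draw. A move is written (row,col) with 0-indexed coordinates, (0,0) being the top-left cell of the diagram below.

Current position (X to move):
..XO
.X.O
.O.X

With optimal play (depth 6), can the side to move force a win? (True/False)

X winning at [..XO/.X.O/.O.X]: True

p1 X@[..XO/.X.O/.O.X]: (0,0)[X.XO/.X.O/.O.X]-1 (0,1)[.XXO/.X.O/.O.X]-1 (1,0)[..XO/XX.O/.O.X]-1 (1,2)[..XO/.XXO/.O.X]+1* (2,0)[..XO/.X.O/XO.X]+1 (2,2)[..XO/.X.O/.OXX]-1
p2 O@[..XO/.XXO/.O.X]: (0,0)[O.XO/.XXO/.O.X]-1* (0,1)[.OXO/.XXO/.O.X]-1 (1,0)[..XO/OXXO/.O.X]-1 (2,0)[..XO/.XXO/OO.X]-1 (2,2)[..XO/.XXO/.OOX]-1
p3 X@[O.XO/.XXO/.O.X]: (0,1)[OXXO/.XXO/.O.X]+1* (1,0)[O.XO/XXXO/.O.X]+1 (2,0)[O.XO/.XXO/XO.X]+1 (2,2)[O.XO/.XXO/.OXX]+1
p4 O@[OXXO/.XXO/.O.X] terminal -1; root [..XO/.X.O/.O.X] d6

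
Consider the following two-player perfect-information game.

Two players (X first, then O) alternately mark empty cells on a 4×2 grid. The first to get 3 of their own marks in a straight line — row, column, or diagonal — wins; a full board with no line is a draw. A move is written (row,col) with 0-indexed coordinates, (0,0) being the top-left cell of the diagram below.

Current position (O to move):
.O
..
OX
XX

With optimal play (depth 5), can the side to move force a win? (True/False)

O winning at [.O/../OX/XX]: False

p1 O@[.O/../OX/XX]: (0,0)[OO/../OX/XX]-1 (1,0)[.O/O./OX/XX]-1 (1,1)[.O/.O/OX/XX]+0*
p2 X@[.O/.O/OX/XX]: (0,0)[XO/.O/OX/XX]+0* (1,0)[.O/XO/OX/XX]+0
p3 O@[XO/.O/OX/XX]: (1,0)[XO/OO/OX/XX]+0*
p4 X@[XO/OO/OX/XX] terminal +0; root [.O/../OX/XX] d5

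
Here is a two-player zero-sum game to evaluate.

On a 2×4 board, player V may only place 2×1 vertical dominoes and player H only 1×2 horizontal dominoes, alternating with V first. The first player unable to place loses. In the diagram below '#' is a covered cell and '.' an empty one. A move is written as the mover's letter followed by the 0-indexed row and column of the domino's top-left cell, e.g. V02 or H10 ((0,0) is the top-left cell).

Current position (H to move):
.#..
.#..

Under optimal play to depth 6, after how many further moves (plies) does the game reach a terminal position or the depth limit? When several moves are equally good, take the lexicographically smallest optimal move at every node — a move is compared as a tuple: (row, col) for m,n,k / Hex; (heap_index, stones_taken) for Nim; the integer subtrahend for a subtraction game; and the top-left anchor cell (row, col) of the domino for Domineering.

[.#../.#..] H move#1: H02:+1/.###/.#..*, H12:+1/.#../.###
[.###/.#..] V move#2: V00:-1/####/##..*
[####/##..] H move#3: H12:+1/####/####*
[####/####] end (terminal -1, V#4); searched .#../.#.. to 6

PV length from [.#../.#..]: 3 plies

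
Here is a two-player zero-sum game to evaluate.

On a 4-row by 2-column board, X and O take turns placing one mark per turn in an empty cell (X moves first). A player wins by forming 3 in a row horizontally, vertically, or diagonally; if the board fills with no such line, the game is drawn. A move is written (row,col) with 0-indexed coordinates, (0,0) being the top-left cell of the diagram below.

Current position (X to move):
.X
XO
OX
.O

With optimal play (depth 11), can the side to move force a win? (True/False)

X winning at [.X/XO/OX/.O]: False

p1 X@[.X/XO/OX/.O]: (0,0)[XX/XO/OX/.O]+0* (3,0)[.X/XO/OX/XO]+0
p2 O@[XX/XO/OX/.O]: (3,0)[XX/XO/OX/OO]+0*
p3 X@[XX/XO/OX/OO] terminal +0; root [.X/XO/OX/.O] d11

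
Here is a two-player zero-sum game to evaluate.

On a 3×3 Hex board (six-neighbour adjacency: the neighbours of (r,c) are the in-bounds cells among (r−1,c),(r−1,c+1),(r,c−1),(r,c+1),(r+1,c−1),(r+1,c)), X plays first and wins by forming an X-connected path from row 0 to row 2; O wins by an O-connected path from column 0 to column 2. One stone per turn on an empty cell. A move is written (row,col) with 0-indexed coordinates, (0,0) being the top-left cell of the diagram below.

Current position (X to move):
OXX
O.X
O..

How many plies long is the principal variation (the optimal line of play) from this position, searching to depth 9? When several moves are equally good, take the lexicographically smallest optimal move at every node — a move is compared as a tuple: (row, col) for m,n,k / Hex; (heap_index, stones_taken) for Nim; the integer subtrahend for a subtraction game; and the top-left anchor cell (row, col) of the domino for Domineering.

PV length from [OXX/O.X/O..]: 3 plies

ply 1, X at OXX/O.X/O.. | (1,1)=+1→OXX/OXX/O..*; (2,1)=+1→OXX/O.X/OX.; (2,2)=+1→OXX/O.X/O.X
ply 2, O at OXX/OXX/O.. | (2,1)=-1→OXX/OXX/OO.*; (2,2)=-1→OXX/OXX/O.O
ply 3, X at OXX/OXX/OO. | (2,2)=+1→OXX/OXX/OOX*
ply 4: OXX/OXX/OOX is terminal -1 (O); from OXX/O.X/O.. depth 9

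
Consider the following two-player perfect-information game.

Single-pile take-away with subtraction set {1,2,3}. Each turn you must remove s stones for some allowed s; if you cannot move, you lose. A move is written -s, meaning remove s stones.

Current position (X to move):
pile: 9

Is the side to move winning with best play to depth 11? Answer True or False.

X winning at [9]: True

[9] X move#1: -1:+1/8*, -2:-1/7, -3:-1/6
[8] O move#2: -1:-1/7*, -2:-1/6, -3:-1/5
[7] X move#3: -1:-1/6, -2:-1/5, -3:+1/4*
[4] O move#4: -1:-1/3*, -2:-1/2, -3:-1/1
[3] X move#5: -1:-1/2, -2:-1/1, -3:+1/0*
[0] end (terminal -1, O#6); searched 9 to 11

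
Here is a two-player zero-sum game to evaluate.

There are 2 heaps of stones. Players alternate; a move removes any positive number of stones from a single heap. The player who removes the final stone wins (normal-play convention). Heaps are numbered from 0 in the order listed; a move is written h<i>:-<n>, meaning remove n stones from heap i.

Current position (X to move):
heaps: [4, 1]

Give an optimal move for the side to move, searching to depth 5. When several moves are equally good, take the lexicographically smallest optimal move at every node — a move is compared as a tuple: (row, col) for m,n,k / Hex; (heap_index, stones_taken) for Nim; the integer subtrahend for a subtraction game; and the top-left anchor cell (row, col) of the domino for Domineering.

[(4,1)] X move#1: h0:-1:-1/(3,1), h0:-2:-1/(2,1), h0:-3:+1/(1,1)*, h0:-4:-1/(0,1), h1:-1:-1/(4,0)
[(1,1)] O move#2: h0:-1:-1/(0,1)*, h1:-1:-1/(1,0)
[(0,1)] X move#3: h1:-1:+1/(0,0)*
[(0,0)] end (terminal -1, O#4); searched (4,1) to 5

X's best at [(4,1)]: h0:-3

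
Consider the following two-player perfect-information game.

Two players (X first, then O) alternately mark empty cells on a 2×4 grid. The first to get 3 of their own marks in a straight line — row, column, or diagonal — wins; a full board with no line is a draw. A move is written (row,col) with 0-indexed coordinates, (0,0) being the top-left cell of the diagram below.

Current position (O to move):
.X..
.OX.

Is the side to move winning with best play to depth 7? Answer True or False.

O winning at [.X../.OX.]: False

ply 1, O at .X../.OX. | (0,0)=+0→OX../.OX.*; (0,2)=+0→.XO./.OX.; (0,3)=+0→.X.O/.OX.; (1,0)=-1→.X../OOX.; (1,3)=-1→.X../.OXO
ply 2, X at OX../.OX. | (0,2)=+0→OXX./.OX.*; (0,3)=+0→OX.X/.OX.; (1,0)=+0→OX../XOX.; (1,3)=+0→OX../.OXX
ply 3, O at OXX./.OX. | (0,3)=+0→OXXO/.OX.*; (1,0)=-1→OXX./OOX.; (1,3)=-1→OXX./.OXO
ply 4, X at OXXO/.OX. | (1,0)=+0→OXXO/XOX.*; (1,3)=+0→OXXO/.OXX
ply 5, O at OXXO/XOX. | (1,3)=+0→OXXO/XOXO*
ply 6: OXXO/XOXO is terminal +0 (X); from .X../.OX. depth 7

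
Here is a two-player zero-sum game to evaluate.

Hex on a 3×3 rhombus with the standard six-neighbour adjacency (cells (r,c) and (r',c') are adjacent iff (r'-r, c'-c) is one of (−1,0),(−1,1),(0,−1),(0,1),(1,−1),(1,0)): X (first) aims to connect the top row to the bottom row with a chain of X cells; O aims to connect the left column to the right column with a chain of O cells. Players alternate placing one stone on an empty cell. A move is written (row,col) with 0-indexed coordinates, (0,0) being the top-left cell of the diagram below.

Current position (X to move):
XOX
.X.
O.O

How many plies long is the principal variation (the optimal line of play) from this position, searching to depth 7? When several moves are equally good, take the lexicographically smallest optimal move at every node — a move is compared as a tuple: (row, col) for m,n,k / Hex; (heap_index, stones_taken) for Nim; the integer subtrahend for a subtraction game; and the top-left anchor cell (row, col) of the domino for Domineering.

p1 X@[XOX/.X./O.O]: (1,0)[XOX/XX./O.O]-1 (1,2)[XOX/.XX/O.O]-1 (2,1)[XOX/.X./OXO]+1*
p2 O@[XOX/.X./OXO] terminal -1; root [XOX/.X./O.O] d7

PV length from [XOX/.X./O.O]: 1 ply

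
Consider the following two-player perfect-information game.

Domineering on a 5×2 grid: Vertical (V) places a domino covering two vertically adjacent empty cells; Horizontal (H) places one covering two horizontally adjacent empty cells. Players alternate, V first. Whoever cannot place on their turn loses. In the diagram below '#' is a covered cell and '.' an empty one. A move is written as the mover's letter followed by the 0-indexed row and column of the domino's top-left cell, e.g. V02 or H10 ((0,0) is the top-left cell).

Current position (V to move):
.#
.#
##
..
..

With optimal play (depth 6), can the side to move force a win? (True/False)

p1 V@[.#/.#/##/../..]: V00[##/##/##/../..]-1 V30[.#/.#/##/#./#.]+1* V31[.#/.#/##/.#/.#]+1
p2 H@[.#/.#/##/#./#.] terminal -1; root [.#/.#/##/../..] d6

V winning at [.#/.#/##/../..]: True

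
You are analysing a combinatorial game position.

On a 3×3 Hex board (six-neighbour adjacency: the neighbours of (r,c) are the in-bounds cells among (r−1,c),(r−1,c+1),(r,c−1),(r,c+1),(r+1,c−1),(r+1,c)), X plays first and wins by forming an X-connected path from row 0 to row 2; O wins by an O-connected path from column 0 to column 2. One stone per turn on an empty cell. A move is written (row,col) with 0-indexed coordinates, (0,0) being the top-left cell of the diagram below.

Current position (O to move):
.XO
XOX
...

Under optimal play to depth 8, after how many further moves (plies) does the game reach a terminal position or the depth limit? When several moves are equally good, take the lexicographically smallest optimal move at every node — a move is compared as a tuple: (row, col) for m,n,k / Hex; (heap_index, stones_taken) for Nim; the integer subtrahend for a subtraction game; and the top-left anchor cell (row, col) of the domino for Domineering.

[.XO/XOX/...] O move#1: (0,0):-1/OXO/XOX/..., (2,0):+1/.XO/XOX/O..*, (2,1):-1/.XO/XOX/.O., (2,2):-1/.XO/XOX/..O
[.XO/XOX/O..] end (terminal -1, X#2); searched .XO/XOX/... to 8

PV length from [.XO/XOX/...]: 1 ply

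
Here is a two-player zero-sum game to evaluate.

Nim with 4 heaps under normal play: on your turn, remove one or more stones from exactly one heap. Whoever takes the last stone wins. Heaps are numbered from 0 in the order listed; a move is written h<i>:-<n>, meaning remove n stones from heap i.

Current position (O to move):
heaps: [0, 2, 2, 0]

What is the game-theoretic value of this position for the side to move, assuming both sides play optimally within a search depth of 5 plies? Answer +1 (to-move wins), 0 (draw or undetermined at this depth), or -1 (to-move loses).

p1 O@[(0,2,2,0)]: h1:-1[(0,1,2,0)]-1* h1:-2[(0,0,2,0)]-1 h2:-1[(0,2,1,0)]-1 h2:-2[(0,2,0,0)]-1
p2 X@[(0,1,2,0)]: h1:-1[(0,0,2,0)]-1 h2:-1[(0,1,1,0)]+1* h2:-2[(0,1,0,0)]-1
p3 O@[(0,1,1,0)]: h1:-1[(0,0,1,0)]-1* h2:-1[(0,1,0,0)]-1
p4 X@[(0,0,1,0)]: h2:-1[(0,0,0,0)]+1*
p5 O@[(0,0,0,0)] terminal -1; root [(0,2,2,0)] d5

value((0,2,2,0), O) = -1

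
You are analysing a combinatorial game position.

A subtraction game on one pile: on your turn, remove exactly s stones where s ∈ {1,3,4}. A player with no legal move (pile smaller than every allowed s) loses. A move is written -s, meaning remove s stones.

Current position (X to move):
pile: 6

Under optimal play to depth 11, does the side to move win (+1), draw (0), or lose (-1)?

value(6, X) = +1

p1 X@[6]: -1[5]-1 -3[3]-1 -4[2]+1*
p2 O@[2]: -1[1]-1*
p3 X@[1]: -1[0]+1*
p4 O@[0] terminal -1; root [6] d11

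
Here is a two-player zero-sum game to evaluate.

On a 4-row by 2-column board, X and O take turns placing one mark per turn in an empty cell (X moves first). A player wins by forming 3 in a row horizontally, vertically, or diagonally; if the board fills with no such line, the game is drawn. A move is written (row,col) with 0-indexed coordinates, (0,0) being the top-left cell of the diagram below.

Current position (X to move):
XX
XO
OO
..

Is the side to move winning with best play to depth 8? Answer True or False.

p1 X@[XX/XO/OO/..]: (3,0)[XX/XO/OO/X.]-1 (3,1)[XX/XO/OO/.X]+0*
p2 O@[XX/XO/OO/.X]: (3,0)[XX/XO/OO/OX]+0*
p3 X@[XX/XO/OO/OX] terminal +0; root [XX/XO/OO/..] d8

X winning at [XX/XO/OO/..]: False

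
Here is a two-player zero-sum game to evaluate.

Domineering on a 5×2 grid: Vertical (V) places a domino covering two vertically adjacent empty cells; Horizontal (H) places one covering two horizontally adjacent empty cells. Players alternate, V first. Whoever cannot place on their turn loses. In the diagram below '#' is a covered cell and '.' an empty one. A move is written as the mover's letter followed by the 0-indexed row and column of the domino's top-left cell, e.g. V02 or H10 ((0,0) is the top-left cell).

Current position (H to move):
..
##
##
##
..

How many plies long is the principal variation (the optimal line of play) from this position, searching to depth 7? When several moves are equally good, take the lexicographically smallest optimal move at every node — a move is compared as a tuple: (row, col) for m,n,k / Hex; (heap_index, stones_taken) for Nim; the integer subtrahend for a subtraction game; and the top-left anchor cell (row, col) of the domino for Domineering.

PV length from [../##/##/##/..]: 1 ply

[../##/##/##/..] H move#1: H00:+1/##/##/##/##/..*, H40:+1/../##/##/##/##
[##/##/##/##/..] end (terminal -1, V#2); searched ../##/##/##/.. to 7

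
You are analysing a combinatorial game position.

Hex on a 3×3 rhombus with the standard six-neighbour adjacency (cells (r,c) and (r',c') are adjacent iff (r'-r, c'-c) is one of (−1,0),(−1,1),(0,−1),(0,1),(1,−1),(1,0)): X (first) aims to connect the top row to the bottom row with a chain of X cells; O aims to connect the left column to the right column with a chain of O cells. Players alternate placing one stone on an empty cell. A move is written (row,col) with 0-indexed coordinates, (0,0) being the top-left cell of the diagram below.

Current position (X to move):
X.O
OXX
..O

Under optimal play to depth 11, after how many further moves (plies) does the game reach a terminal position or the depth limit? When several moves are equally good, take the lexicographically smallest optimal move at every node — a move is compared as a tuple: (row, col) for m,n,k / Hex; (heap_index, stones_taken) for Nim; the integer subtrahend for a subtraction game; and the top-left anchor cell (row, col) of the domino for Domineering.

p1 X@[X.O/OXX/..O]: (0,1)[XXO/OXX/..O]+1* (2,0)[X.O/OXX/X.O]-1 (2,1)[X.O/OXX/.XO]-1
p2 O@[XXO/OXX/..O]: (2,0)[XXO/OXX/O.O]-1* (2,1)[XXO/OXX/.OO]-1
p3 X@[XXO/OXX/O.O]: (2,1)[XXO/OXX/OXO]+1*
p4 O@[XXO/OXX/OXO] terminal -1; root [X.O/OXX/..O] d11

PV length from [X.O/OXX/..O]: 3 plies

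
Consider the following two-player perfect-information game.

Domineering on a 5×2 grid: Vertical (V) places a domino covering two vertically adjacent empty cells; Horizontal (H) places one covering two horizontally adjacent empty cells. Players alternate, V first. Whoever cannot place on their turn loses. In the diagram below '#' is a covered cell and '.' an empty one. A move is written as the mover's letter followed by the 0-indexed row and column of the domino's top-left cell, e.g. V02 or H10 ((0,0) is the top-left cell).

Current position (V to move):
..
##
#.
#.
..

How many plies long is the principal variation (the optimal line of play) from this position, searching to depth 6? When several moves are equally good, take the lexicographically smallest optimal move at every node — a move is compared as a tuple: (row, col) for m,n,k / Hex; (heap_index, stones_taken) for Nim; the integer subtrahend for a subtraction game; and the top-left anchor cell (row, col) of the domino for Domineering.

PV length from [../##/#./#./..]: 2 plies

[../##/#./#./..] V move#1: V21:-1/../##/##/##/..*, V31:-1/../##/#./##/.#
[../##/##/##/..] H move#2: H00:+1/##/##/##/##/..*, H40:+1/../##/##/##/##
[##/##/##/##/..] end (terminal -1, V#3); searched ../##/#./#./.. to 6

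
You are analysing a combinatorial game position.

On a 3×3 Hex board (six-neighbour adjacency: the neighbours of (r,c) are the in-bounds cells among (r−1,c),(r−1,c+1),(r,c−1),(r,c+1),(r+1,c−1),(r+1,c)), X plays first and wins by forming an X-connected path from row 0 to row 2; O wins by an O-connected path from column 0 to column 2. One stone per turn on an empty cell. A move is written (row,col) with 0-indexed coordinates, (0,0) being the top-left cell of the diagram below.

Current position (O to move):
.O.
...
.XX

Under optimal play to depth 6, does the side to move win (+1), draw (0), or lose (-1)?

value(.O./.../.XX, O) = +1

ply 1, O at .O./.../.XX | (0,0)=-1→OO./.../.XX; (0,2)=+1→.OO/.../.XX*; (1,0)=-1→.O./O../.XX; (1,1)=+1→.O./.O./.XX; (1,2)=+1→.O./..O/.XX; (2,0)=-1→.O./.../OXX
ply 2, X at .OO/.../.XX | (0,0)=-1→XOO/.../.XX*; (1,0)=-1→.OO/X../.XX; (1,1)=-1→.OO/.X./.XX; (1,2)=-1→.OO/..X/.XX; (2,0)=-1→.OO/.../XXX
ply 3, O at XOO/.../.XX | (1,0)=+1→XOO/O../.XX*; (1,1)=+1→XOO/.O./.XX; (1,2)=-1→XOO/..O/.XX; (2,0)=+1→XOO/.../OXX
ply 4: XOO/O../.XX is terminal -1 (X); from .O./.../.XX depth 6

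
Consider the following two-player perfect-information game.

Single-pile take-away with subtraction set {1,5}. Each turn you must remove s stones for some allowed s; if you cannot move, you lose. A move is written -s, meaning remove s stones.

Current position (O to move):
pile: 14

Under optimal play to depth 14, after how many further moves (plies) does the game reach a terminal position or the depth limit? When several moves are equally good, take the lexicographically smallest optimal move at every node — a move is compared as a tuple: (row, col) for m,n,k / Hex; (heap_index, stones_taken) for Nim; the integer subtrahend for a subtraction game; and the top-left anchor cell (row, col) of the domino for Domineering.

p1 O@[14]: -1[13]-1* -5[9]-1
p2 X@[13]: -1[12]+1* -5[8]+1
p3 O@[12]: -1[11]-1* -5[7]-1
p4 X@[11]: -1[10]+1* -5[6]+1
p5 O@[10]: -1[9]-1* -5[5]-1
p6 X@[9]: -1[8]+1* -5[4]+1
p7 O@[8]: -1[7]-1* -5[3]-1
p8 X@[7]: -1[6]+1* -5[2]+1
p9 O@[6]: -1[5]-1* -5[1]-1
p10 X@[5]: -1[4]+1* -5[0]+1
p11 O@[4]: -1[3]-1*
p12 X@[3]: -1[2]+1*
p13 O@[2]: -1[1]-1*
p14 X@[1]: -1[0]+1*
p15 O@[0] terminal -1; root [14] d14

PV length from [14]: 14 plies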